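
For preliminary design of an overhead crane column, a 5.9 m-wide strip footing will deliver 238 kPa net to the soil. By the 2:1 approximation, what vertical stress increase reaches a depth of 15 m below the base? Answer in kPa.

By the 2:1 method the load spreads at 1 horizontal : 2 vertical, so at depth z the loaded area has grown by z in each plan dimension:
Δσ = qB/(B+z) = 238×5.9/(5.9+15) = 67.187 kPa

Δσ_z ≈ 67.2 kPa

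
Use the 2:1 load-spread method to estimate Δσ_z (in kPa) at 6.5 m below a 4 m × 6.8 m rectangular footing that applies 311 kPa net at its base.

Δσ_z ≈ 60.6 kPa

By the 2:1 method the load spreads at 1 horizontal : 2 vertical, so at depth z the loaded area has grown by z in each plan dimension:
Δσ = qBL/((B+z)(L+z)) = 311×4×6.8/((4+6.5)(6.8+6.5)) = 60.574 kPa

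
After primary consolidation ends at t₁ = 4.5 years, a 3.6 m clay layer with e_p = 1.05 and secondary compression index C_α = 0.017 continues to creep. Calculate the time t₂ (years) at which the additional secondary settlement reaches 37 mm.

S_s = C_α·H/(1+e_p)·log₁₀(t₂/t₁) ⇒ log₁₀(t₂/t₁) = S_s·(1+e_p)/(C_α·H).
log₁₀(t₂/t₁) = 0.037 × (1+1.05) / (0.017×3.6) = 1.239
t₂ = t₁ × 10^1.239 = 4.5 × 17.35 = 78.09 years

t₂ ≈ 78.1 years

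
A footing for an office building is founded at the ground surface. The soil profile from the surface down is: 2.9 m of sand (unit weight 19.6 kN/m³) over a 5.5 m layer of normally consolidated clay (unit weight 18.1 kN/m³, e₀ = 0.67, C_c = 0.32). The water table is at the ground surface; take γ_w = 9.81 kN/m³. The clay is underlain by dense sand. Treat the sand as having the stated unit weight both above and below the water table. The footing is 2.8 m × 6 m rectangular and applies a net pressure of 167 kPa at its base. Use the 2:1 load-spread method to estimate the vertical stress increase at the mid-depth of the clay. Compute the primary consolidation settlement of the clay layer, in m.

Mid-depth of clay below the ground surface: z = 2.9 + 5.5/2 = 5.65 m.
Total vertical stress at mid-clay: σ_v = 19.6×2.9 + 18.1×2.75 = 106.62 kPa.
Pore pressure: u = 9.81×(5.65 − 0) = 55.427 kPa.
Initial effective stress: σ'_0 = σ_v − u = 106.62 − 55.427 = 51.193 kPa.
Stress increase at mid-clay by the 2:1 spreading method:
Δσ = qBL/((B+z)(L+z)) = 167×2.8×6/((2.8+5.65)(6+5.65)) = 28.5 kPa
Final effective stress: σ'_f = σ'_0 + Δσ = 51.193 + 28.5 = 79.693 kPa.
Normally consolidated clay, so the full stress increment lies on the virgin compression line:
S_c = C_c·H/(1+e₀)·log₁₀(σ'_f/σ'_0) = 0.32×5.5/(1+0.67)×log₁₀(79.693/51.193)
    = 1.0539 × 0.19221 = 0.2026 m

S_c ≈ 0.203 m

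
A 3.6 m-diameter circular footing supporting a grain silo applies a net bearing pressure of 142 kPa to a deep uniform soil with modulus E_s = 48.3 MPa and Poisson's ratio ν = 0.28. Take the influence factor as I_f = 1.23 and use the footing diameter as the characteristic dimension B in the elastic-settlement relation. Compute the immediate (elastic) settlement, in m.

S_e ≈ 0.012 m

Immediate (elastic) settlement: S_e = q·B·(1−ν²)/E_s · I_f.
E_s = 48.3 MPa = 48300 kPa.
S_e = 142 × 3.6 × (1 − 0.28²) / 48300 × 1.23
    = 142 × 3.6 × 0.9216 / 48300 × 1.23
    = 0.012 m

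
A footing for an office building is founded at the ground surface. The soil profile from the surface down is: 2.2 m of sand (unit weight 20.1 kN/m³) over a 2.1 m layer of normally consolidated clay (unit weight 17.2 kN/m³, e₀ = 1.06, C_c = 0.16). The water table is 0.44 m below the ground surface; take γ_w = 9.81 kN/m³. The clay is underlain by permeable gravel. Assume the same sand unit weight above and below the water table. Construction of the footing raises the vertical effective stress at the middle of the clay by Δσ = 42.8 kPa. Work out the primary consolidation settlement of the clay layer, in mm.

S_c ≈ 56.9 mm

Mid-depth of clay below the ground surface: z = 2.2 + 2.1/2 = 3.25 m.
Total vertical stress at mid-clay: σ_v = 20.1×2.2 + 17.2×1.05 = 62.28 kPa.
Pore pressure: u = 9.81×(3.25 − 0.44) = 27.566 kPa.
Initial effective stress: σ'_0 = σ_v − u = 62.28 − 27.566 = 34.714 kPa.
Final effective stress: σ'_f = σ'_0 + Δσ = 34.714 + 42.8 = 77.514 kPa.
Normally consolidated clay, so the full stress increment lies on the virgin compression line:
S_c = C_c·H/(1+e₀)·log₁₀(σ'_f/σ'_0) = 0.16×2.1/(1+1.06)×log₁₀(77.514/34.714)
    = 0.16311 × 0.34888 = 0.05691 m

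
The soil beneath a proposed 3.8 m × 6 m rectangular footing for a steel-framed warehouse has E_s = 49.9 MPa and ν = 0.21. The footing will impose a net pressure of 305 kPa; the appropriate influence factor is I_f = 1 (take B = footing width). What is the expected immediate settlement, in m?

S_e ≈ 0.0222 m

Immediate (elastic) settlement: S_e = q·B·(1−ν²)/E_s · I_f.
E_s = 49.9 MPa = 49900 kPa.
S_e = 305 × 3.8 × (1 − 0.21²) / 49900 × 1
    = 305 × 3.8 × 0.9559 / 49900 × 1
    = 0.0222 m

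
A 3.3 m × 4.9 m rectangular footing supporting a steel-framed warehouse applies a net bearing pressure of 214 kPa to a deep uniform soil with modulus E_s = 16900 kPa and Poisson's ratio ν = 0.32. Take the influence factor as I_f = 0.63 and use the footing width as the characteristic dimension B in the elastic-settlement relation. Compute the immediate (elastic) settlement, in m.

Immediate (elastic) settlement: S_e = q·B·(1−ν²)/E_s · I_f.
S_e = 214 × 3.3 × (1 − 0.32²) / 16900 × 0.63
    = 214 × 3.3 × 0.8976 / 16900 × 0.63
    = 0.02363 m

S_e ≈ 0.0236 m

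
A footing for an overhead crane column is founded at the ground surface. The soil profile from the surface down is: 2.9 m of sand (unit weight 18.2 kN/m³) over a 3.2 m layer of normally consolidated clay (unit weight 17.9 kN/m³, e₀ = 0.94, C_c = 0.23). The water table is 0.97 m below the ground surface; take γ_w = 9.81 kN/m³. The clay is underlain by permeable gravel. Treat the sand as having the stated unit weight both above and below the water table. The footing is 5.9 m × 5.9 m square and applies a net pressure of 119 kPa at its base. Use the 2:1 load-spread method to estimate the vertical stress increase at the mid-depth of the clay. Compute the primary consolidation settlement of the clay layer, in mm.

S_c ≈ 98.5 mm

Mid-depth of clay below the ground surface: z = 2.9 + 3.2/2 = 4.5 m.
Total vertical stress at mid-clay: σ_v = 18.2×2.9 + 17.9×1.6 = 81.42 kPa.
Pore pressure: u = 9.81×(4.5 − 0.97) = 34.629 kPa.
Initial effective stress: σ'_0 = σ_v − u = 81.42 − 34.629 = 46.791 kPa.
Stress increase at mid-clay by the 2:1 spreading method:
Δσ = qBL/((B+z)(L+z)) = 119×5.9×5.9/((5.9+4.5)(5.9+4.5)) = 38.299 kPa
Final effective stress: σ'_f = σ'_0 + Δσ = 46.791 + 38.299 = 85.09 kPa.
Normally consolidated clay, so the full stress increment lies on the virgin compression line:
S_c = C_c·H/(1+e₀)·log₁₀(σ'_f/σ'_0) = 0.23×3.2/(1+0.94)×log₁₀(85.09/46.791)
    = 0.37938 × 0.25972 = 0.09853 m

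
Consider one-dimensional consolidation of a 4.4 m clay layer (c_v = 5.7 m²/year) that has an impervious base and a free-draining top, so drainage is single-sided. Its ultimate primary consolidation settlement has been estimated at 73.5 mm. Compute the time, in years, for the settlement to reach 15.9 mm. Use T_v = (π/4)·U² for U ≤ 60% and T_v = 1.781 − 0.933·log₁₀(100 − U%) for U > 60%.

Drainage path length: H_d = H = 4.4 m (single drainage).
U = S(t)/S_ult = 15.9/73.5 = 0.2163.
U ≤ 60%: T_v = (π/4)·U² = (π/4)×0.21633² = 0.036754.
t = T_v·H_d²/c_v = 0.036754×4.4²/5.7 = 0.1248 years.

t ≈ 0.125 years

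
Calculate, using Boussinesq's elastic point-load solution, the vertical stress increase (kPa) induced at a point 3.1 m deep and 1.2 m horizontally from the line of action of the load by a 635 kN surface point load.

Boussinesq vertical stress below a point load on an elastic half-space:
Δσ_z = 3P/(2πz²) · [1 + (r/z)²]^(−5/2)
r/z = 1.2/3.1 = 0.3871; [1+(r/z)²]^(−5/2) = 0.70535.
Δσ_z = 3×635/(2π×3.1²) × 0.70535 = 31.549 × 0.70535 = 22.25 kPa

Δσ_z ≈ 22.3 kPa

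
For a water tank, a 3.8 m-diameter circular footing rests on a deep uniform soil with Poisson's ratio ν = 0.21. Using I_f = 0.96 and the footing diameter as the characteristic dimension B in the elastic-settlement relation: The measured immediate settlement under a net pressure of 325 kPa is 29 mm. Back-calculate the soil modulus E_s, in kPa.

E_s ≈ 39100 kPa

S_e = q·B·(1−ν²)/E_s · I_f  ⇒  E_s = q·B·(1−ν²)·I_f / S_e.
E_s = 325 × 3.8 × 0.9559 × 0.96 / 0.029 = 39080 kPa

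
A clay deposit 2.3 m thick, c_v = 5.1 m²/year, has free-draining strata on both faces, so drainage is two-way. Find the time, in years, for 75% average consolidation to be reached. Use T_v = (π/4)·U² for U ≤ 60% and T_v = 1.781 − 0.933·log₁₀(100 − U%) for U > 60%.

Drainage path length: H_d = H/2 = 1.15 m (double drainage).
U > 60%: T_v = 1.781 − 0.933·log₁₀(100 − 75) = 0.47672.
t = T_v·H_d²/c_v = 0.47672×1.15²/5.1 = 0.1236 years.

t ≈ 0.124 years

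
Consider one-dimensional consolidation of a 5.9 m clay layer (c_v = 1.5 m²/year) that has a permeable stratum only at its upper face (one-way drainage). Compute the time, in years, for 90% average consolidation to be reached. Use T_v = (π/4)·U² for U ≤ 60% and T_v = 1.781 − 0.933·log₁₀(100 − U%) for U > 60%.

Drainage path length: H_d = H = 5.9 m (single drainage).
U > 60%: T_v = 1.781 − 0.933·log₁₀(100 − 90) = 0.848.
t = T_v·H_d²/c_v = 0.848×5.9²/1.5 = 19.68 years.

t ≈ 19.7 years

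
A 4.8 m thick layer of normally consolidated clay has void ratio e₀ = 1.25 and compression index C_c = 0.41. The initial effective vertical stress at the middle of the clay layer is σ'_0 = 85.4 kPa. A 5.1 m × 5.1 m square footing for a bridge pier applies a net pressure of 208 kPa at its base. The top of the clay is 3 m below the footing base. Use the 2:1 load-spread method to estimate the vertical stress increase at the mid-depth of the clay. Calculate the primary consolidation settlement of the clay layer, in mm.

Mid-depth of clay below the footing base: z = 3 + 4.8/2 = 5.4 m.
Stress increase at mid-clay by the 2:1 spreading method:
Δσ = qBL/((B+z)(L+z)) = 208×5.1×5.1/((5.1+5.4)(5.1+5.4)) = 49.071 kPa
Final effective stress: σ'_f = σ'_0 + Δσ = 85.4 + 49.071 = 134.47 kPa.
Normally consolidated clay, so the full stress increment lies on the virgin compression line:
S_c = C_c·H/(1+e₀)·log₁₀(σ'_f/σ'_0) = 0.41×4.8/(1+1.25)×log₁₀(134.47/85.4)
    = 0.87467 × 0.19717 = 0.1725 m

S_c ≈ 172 mm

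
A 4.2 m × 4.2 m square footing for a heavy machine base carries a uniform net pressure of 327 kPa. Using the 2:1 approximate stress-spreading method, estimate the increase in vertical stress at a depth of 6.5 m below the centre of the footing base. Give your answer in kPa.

Δσ_z ≈ 50.4 kPa

By the 2:1 method the load spreads at 1 horizontal : 2 vertical, so at depth z the loaded area has grown by z in each plan dimension:
Δσ = qBL/((B+z)(L+z)) = 327×4.2×4.2/((4.2+6.5)(4.2+6.5)) = 50.382 kPa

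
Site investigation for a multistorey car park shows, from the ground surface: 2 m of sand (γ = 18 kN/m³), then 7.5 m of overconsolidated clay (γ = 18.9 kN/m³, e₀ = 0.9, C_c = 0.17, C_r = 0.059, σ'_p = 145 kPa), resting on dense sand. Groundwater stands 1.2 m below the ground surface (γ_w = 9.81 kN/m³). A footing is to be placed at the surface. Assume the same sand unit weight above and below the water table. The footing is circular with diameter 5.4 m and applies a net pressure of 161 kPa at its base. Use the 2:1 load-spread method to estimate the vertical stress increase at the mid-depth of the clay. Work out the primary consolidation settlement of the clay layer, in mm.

Mid-depth of clay below the ground surface: z = 2 + 7.5/2 = 5.75 m.
Total vertical stress at mid-clay: σ_v = 18×2 + 18.9×3.75 = 106.88 kPa.
Pore pressure: u = 9.81×(5.75 − 1.2) = 44.636 kPa.
Initial effective stress: σ'_0 = σ_v − u = 106.88 − 44.636 = 62.244 kPa.
Stress increase at mid-clay by the 2:1 spreading method:
Δσ ≈ qD²/(D+z)² = 161×5.4²/(5.4+5.75)² = 37.763 kPa
Final effective stress: σ'_f = 62.244 + 37.763 = 100.01 kPa.
σ'_f = 100.01 ≤ σ'_p = 145 kPa, so the clay remains overconsolidated and only the recompression index applies:
S_c = C_r·H/(1+e₀)·log₁₀(σ'_f/σ'_0) = 0.059×7.5/1.9×log₁₀(100.01/62.244)
    = 0.2329 × 0.20595 = 0.04797 m

S_c ≈ 48 mm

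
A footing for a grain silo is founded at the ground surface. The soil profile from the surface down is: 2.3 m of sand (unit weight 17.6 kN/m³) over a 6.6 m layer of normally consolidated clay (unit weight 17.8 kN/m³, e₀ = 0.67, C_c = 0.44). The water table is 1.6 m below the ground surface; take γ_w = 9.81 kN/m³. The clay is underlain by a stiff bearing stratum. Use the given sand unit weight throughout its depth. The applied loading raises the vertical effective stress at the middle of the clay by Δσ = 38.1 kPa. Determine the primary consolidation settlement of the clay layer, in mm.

S_c ≈ 371 mm

Mid-depth of clay below the ground surface: z = 2.3 + 6.6/2 = 5.6 m.
Total vertical stress at mid-clay: σ_v = 17.6×2.3 + 17.8×3.3 = 99.22 kPa.
Pore pressure: u = 9.81×(5.6 − 1.6) = 39.24 kPa.
Initial effective stress: σ'_0 = σ_v − u = 99.22 − 39.24 = 59.98 kPa.
Final effective stress: σ'_f = σ'_0 + Δσ = 59.98 + 38.1 = 98.08 kPa.
Normally consolidated clay, so the full stress increment lies on the virgin compression line:
S_c = C_c·H/(1+e₀)·log₁₀(σ'_f/σ'_0) = 0.44×6.6/(1+0.67)×log₁₀(98.08/59.98)
    = 1.7389 × 0.21357 = 0.3714 m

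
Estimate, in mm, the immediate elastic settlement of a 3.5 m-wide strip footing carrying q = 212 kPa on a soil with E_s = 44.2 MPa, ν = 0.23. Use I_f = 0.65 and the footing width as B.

S_e ≈ 10.3 mm

Immediate (elastic) settlement: S_e = q·B·(1−ν²)/E_s · I_f.
E_s = 44.2 MPa = 44200 kPa.
S_e = 212 × 3.5 × (1 − 0.23²) / 44200 × 0.65
    = 212 × 3.5 × 0.9471 / 44200 × 0.65
    = 0.01033 m = 10.33 mm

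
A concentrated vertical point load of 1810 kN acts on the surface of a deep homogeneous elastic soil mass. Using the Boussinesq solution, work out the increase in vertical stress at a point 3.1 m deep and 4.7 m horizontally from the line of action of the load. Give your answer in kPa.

Δσ_z ≈ 4.55 kPa

Boussinesq vertical stress below a point load on an elastic half-space:
Δσ_z = 3P/(2πz²) · [1 + (r/z)²]^(−5/2)
r/z = 4.7/3.1 = 1.5161; [1+(r/z)²]^(−5/2) = 0.050601.
Δσ_z = 3×1810/(2π×3.1²) × 0.050601 = 89.928 × 0.050601 = 4.55 kPa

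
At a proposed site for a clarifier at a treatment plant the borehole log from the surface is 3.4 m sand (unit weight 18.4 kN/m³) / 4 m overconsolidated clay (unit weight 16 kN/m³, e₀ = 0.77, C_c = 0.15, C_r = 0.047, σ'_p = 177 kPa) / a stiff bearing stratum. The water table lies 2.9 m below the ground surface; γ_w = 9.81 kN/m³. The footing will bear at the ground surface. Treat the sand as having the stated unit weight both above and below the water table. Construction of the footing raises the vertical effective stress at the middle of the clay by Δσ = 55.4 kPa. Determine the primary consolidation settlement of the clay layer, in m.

Mid-depth of clay below the ground surface: z = 3.4 + 4/2 = 5.4 m.
Total vertical stress at mid-clay: σ_v = 18.4×3.4 + 16×2 = 94.56 kPa.
Pore pressure: u = 9.81×(5.4 − 2.9) = 24.525 kPa.
Initial effective stress: σ'_0 = σ_v − u = 94.56 − 24.525 = 70.035 kPa.
Final effective stress: σ'_f = 70.035 + 55.4 = 125.44 kPa.
σ'_f = 125.44 ≤ σ'_p = 177 kPa, so the clay remains overconsolidated and only the recompression index applies:
S_c = C_r·H/(1+e₀)·log₁₀(σ'_f/σ'_0) = 0.047×4/1.77×log₁₀(125.44/70.035)
    = 0.10622 × 0.25312 = 0.02689 m

S_c ≈ 0.0269 m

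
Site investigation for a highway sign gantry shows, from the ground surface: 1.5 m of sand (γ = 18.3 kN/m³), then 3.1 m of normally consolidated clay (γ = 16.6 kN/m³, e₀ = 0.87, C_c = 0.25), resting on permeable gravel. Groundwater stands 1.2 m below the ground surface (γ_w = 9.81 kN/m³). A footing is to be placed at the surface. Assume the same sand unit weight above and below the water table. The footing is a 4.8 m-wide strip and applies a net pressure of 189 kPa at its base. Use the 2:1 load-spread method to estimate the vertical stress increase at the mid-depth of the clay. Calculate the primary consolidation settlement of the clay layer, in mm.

S_c ≈ 262 mm

Mid-depth of clay below the ground surface: z = 1.5 + 3.1/2 = 3.05 m.
Total vertical stress at mid-clay: σ_v = 18.3×1.5 + 16.6×1.55 = 53.18 kPa.
Pore pressure: u = 9.81×(3.05 − 1.2) = 18.149 kPa.
Initial effective stress: σ'_0 = σ_v − u = 53.18 − 18.149 = 35.031 kPa.
Stress increase at mid-clay by the 2:1 spreading method:
Δσ = qB/(B+z) = 189×4.8/(4.8+3.05) = 115.57 kPa
Final effective stress: σ'_f = σ'_0 + Δσ = 35.031 + 115.57 = 150.6 kPa.
Normally consolidated clay, so the full stress increment lies on the virgin compression line:
S_c = C_c·H/(1+e₀)·log₁₀(σ'_f/σ'_0) = 0.25×3.1/(1+0.87)×log₁₀(150.6/35.031)
    = 0.41444 × 0.63337 = 0.2625 m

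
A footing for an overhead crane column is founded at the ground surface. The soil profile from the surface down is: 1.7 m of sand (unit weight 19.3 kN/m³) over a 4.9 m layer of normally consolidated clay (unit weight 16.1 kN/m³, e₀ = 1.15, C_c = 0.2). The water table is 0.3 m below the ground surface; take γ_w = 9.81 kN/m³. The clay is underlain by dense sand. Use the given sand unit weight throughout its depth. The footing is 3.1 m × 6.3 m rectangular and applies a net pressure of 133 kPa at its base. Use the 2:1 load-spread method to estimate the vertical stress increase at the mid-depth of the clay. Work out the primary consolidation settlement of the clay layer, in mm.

Mid-depth of clay below the ground surface: z = 1.7 + 4.9/2 = 4.15 m.
Total vertical stress at mid-clay: σ_v = 19.3×1.7 + 16.1×2.45 = 72.255 kPa.
Pore pressure: u = 9.81×(4.15 − 0.3) = 37.769 kPa.
Initial effective stress: σ'_0 = σ_v − u = 72.255 − 37.769 = 34.486 kPa.
Stress increase at mid-clay by the 2:1 spreading method:
Δσ = qBL/((B+z)(L+z)) = 133×3.1×6.3/((3.1+4.15)(6.3+4.15)) = 34.285 kPa
Final effective stress: σ'_f = σ'_0 + Δσ = 34.486 + 34.285 = 68.771 kPa.
Normally consolidated clay, so the full stress increment lies on the virgin compression line:
S_c = C_c·H/(1+e₀)·log₁₀(σ'_f/σ'_0) = 0.2×4.9/(1+1.15)×log₁₀(68.771/34.486)
    = 0.45581 × 0.29976 = 0.1366 m

S_c ≈ 137 mm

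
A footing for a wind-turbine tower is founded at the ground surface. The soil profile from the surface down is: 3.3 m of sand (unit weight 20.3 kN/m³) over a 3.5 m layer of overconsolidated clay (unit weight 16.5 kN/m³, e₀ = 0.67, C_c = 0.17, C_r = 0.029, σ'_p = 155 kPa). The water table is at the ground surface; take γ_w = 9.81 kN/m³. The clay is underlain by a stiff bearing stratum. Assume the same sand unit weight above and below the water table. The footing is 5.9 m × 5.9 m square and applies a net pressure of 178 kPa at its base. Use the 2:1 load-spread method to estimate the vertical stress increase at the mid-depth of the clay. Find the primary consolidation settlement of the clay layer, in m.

Mid-depth of clay below the ground surface: z = 3.3 + 3.5/2 = 5.05 m.
Total vertical stress at mid-clay: σ_v = 20.3×3.3 + 16.5×1.75 = 95.865 kPa.
Pore pressure: u = 9.81×(5.05 − 0) = 49.541 kPa.
Initial effective stress: σ'_0 = σ_v − u = 95.865 − 49.541 = 46.324 kPa.
Stress increase at mid-clay by the 2:1 spreading method:
Δσ = qBL/((B+z)(L+z)) = 178×5.9×5.9/((5.9+5.05)(5.9+5.05)) = 51.677 kPa
Final effective stress: σ'_f = 46.324 + 51.677 = 98.001 kPa.
σ'_f = 98.001 ≤ σ'_p = 155 kPa, so the clay remains overconsolidated and only the recompression index applies:
S_c = C_r·H/(1+e₀)·log₁₀(σ'_f/σ'_0) = 0.029×3.5/1.67×log₁₀(98.001/46.324)
    = 0.060778 × 0.32542 = 0.01978 m

S_c ≈ 0.0198 m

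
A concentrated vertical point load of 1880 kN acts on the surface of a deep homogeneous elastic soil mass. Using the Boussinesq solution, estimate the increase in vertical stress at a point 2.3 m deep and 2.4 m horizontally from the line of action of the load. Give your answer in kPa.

Boussinesq vertical stress below a point load on an elastic half-space:
Δσ_z = 3P/(2πz²) · [1 + (r/z)²]^(−5/2)
r/z = 2.4/2.3 = 1.0435; [1+(r/z)²]^(−5/2) = 0.15857.
Δσ_z = 3×1880/(2π×2.3²) × 0.15857 = 169.69 × 0.15857 = 26.91 kPa

Δσ_z ≈ 26.9 kPa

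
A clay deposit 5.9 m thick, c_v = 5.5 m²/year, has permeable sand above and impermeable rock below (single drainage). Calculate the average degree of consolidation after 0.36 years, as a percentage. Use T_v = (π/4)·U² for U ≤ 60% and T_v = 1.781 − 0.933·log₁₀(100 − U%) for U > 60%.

U ≈ 26.9 %

Drainage path length: H_d = H = 5.9 m (single drainage).
T_v = c_v·t/H_d² = 5.5×0.36/5.9² = 0.05688.
T_v = 0.05688 corresponds to the U ≤ 60% branch:
U = √(4T_v/π) = 0.2691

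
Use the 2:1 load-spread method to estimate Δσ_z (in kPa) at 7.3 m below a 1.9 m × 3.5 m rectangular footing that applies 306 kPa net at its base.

Δσ_z ≈ 20.5 kPa

By the 2:1 method the load spreads at 1 horizontal : 2 vertical, so at depth z the loaded area has grown by z in each plan dimension:
Δσ = qBL/((B+z)(L+z)) = 306×1.9×3.5/((1.9+7.3)(3.5+7.3)) = 20.48 kPa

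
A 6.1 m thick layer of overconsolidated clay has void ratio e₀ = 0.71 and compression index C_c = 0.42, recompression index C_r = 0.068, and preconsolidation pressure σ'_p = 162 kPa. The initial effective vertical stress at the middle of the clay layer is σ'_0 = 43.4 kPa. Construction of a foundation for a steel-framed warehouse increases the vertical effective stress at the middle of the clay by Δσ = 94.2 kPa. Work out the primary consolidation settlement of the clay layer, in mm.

S_c ≈ 122 mm

Final effective stress: σ'_f = 43.4 + 94.2 = 137.6 kPa.
σ'_f = 137.6 ≤ σ'_p = 162 kPa, so the clay remains overconsolidated and only the recompression index applies:
S_c = C_r·H/(1+e₀)·log₁₀(σ'_f/σ'_0) = 0.068×6.1/1.71×log₁₀(137.6/43.4)
    = 0.24258 × 0.50113 = 0.1216 m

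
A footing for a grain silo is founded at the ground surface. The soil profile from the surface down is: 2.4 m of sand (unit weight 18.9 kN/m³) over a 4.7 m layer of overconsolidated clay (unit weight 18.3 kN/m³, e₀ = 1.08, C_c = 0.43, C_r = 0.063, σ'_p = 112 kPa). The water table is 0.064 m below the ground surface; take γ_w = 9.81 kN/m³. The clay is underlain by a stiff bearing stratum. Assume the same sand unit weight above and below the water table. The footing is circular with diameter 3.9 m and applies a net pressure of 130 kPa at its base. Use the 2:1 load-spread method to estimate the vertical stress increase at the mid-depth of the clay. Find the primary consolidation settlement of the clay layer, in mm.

Mid-depth of clay below the ground surface: z = 2.4 + 4.7/2 = 4.75 m.
Total vertical stress at mid-clay: σ_v = 18.9×2.4 + 18.3×2.35 = 88.365 kPa.
Pore pressure: u = 9.81×(4.75 − 0.064) = 45.97 kPa.
Initial effective stress: σ'_0 = σ_v − u = 88.365 − 45.97 = 42.395 kPa.
Stress increase at mid-clay by the 2:1 spreading method:
Δσ ≈ qD²/(D+z)² = 130×3.9²/(3.9+4.75)² = 26.427 kPa
Final effective stress: σ'_f = 42.395 + 26.427 = 68.822 kPa.
σ'_f = 68.822 ≤ σ'_p = 112 kPa, so the clay remains overconsolidated and only the recompression index applies:
S_c = C_r·H/(1+e₀)·log₁₀(σ'_f/σ'_0) = 0.063×4.7/2.08×log₁₀(68.822/42.395)
    = 0.14235 × 0.21041 = 0.02995 m

S_c ≈ 30 mm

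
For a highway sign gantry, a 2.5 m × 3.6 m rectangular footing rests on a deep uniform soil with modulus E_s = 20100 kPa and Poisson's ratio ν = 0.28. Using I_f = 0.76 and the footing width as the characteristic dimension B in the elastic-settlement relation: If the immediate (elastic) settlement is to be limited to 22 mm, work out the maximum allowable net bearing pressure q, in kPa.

S_e = q·B·(1−ν²)/E_s · I_f  ⇒  q = S_e·E_s / (B·(1−ν²)·I_f).
q = 0.022 × 20100 / (2.5 × 0.9216 × 0.76) = 252.5 kPa

q ≈ 253 kPa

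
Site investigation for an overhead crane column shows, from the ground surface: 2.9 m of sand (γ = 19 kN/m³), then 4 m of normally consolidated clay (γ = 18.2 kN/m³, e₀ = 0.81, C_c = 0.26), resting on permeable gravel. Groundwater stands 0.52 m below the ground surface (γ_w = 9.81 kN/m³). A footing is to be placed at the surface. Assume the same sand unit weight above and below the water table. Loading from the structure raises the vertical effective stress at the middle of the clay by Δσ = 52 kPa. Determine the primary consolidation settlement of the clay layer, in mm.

S_c ≈ 182 mm

Mid-depth of clay below the ground surface: z = 2.9 + 4/2 = 4.9 m.
Total vertical stress at mid-clay: σ_v = 19×2.9 + 18.2×2 = 91.5 kPa.
Pore pressure: u = 9.81×(4.9 − 0.52) = 42.968 kPa.
Initial effective stress: σ'_0 = σ_v − u = 91.5 − 42.968 = 48.532 kPa.
Final effective stress: σ'_f = σ'_0 + Δσ = 48.532 + 52 = 100.53 kPa.
Normally consolidated clay, so the full stress increment lies on the virgin compression line:
S_c = C_c·H/(1+e₀)·log₁₀(σ'_f/σ'_0) = 0.26×4/(1+0.81)×log₁₀(100.53/48.532)
    = 0.57459 × 0.31627 = 0.1817 m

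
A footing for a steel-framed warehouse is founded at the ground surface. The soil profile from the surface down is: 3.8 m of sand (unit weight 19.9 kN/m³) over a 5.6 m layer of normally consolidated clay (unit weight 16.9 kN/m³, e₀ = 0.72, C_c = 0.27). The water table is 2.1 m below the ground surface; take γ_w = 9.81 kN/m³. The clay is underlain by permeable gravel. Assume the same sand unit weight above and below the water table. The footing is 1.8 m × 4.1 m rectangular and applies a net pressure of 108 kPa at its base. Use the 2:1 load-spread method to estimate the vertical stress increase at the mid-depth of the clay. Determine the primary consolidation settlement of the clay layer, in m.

S_c ≈ 0.0407 m

Mid-depth of clay below the ground surface: z = 3.8 + 5.6/2 = 6.6 m.
Total vertical stress at mid-clay: σ_v = 19.9×3.8 + 16.9×2.8 = 122.94 kPa.
Pore pressure: u = 9.81×(6.6 − 2.1) = 44.145 kPa.
Initial effective stress: σ'_0 = σ_v − u = 122.94 − 44.145 = 78.795 kPa.
Stress increase at mid-clay by the 2:1 spreading method:
Δσ = qBL/((B+z)(L+z)) = 108×1.8×4.1/((1.8+6.6)(4.1+6.6)) = 8.8678 kPa
Final effective stress: σ'_f = σ'_0 + Δσ = 78.795 + 8.8678 = 87.663 kPa.
Normally consolidated clay, so the full stress increment lies on the virgin compression line:
S_c = C_c·H/(1+e₀)·log₁₀(σ'_f/σ'_0) = 0.27×5.6/(1+0.72)×log₁₀(87.663/78.795)
    = 0.87907 × 0.046318 = 0.04072 m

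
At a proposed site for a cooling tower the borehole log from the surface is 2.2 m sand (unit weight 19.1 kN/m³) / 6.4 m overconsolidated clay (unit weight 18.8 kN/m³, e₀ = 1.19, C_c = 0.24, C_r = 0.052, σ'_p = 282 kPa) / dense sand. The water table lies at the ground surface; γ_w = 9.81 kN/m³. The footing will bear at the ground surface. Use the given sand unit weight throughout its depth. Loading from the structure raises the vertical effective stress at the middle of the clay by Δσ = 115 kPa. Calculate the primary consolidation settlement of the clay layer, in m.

Mid-depth of clay below the ground surface: z = 2.2 + 6.4/2 = 5.4 m.
Total vertical stress at mid-clay: σ_v = 19.1×2.2 + 18.8×3.2 = 102.18 kPa.
Pore pressure: u = 9.81×(5.4 − 0) = 52.974 kPa.
Initial effective stress: σ'_0 = σ_v − u = 102.18 − 52.974 = 49.206 kPa.
Final effective stress: σ'_f = 49.206 + 115 = 164.21 kPa.
σ'_f = 164.21 ≤ σ'_p = 282 kPa, so the clay remains overconsolidated and only the recompression index applies:
S_c = C_r·H/(1+e₀)·log₁₀(σ'_f/σ'_0) = 0.052×6.4/2.19×log₁₀(164.21/49.206)
    = 0.15196 × 0.52338 = 0.07954 m

S_c ≈ 0.0795 m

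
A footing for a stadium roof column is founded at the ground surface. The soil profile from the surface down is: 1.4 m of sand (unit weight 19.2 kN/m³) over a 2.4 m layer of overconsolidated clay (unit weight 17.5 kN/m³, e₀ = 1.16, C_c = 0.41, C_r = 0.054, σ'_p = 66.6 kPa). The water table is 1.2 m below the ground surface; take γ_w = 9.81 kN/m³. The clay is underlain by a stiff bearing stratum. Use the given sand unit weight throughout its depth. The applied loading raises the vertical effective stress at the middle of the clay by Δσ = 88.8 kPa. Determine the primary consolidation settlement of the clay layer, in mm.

S_c ≈ 139 mm

Mid-depth of clay below the ground surface: z = 1.4 + 2.4/2 = 2.6 m.
Total vertical stress at mid-clay: σ_v = 19.2×1.4 + 17.5×1.2 = 47.88 kPa.
Pore pressure: u = 9.81×(2.6 − 1.2) = 13.734 kPa.
Initial effective stress: σ'_0 = σ_v − u = 47.88 − 13.734 = 34.146 kPa.
Final effective stress: σ'_f = 34.146 + 88.8 = 122.95 kPa.
σ'_f = 122.95 > σ'_p = 66.6 kPa, so the stress path crosses the preconsolidation pressure — recompression up to σ'_p, then virgin compression beyond:
S_c = H/(1+e₀)·[C_r·log₁₀(σ'_p/σ'_0) + C_c·log₁₀(σ'_f/σ'_p)]
    = 2.4/2.16 × [0.054×log₁₀(66.6/34.146) + 0.41×log₁₀(122.95/66.6)]
    = 1.1111 × [0.015667 + 0.10916] = 0.1387 m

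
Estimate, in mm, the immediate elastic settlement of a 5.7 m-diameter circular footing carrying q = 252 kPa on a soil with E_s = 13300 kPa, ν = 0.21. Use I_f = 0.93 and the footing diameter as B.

S_e ≈ 96 mm

Immediate (elastic) settlement: S_e = q·B·(1−ν²)/E_s · I_f.
S_e = 252 × 5.7 × (1 − 0.21²) / 13300 × 0.93
    = 252 × 5.7 × 0.9559 / 13300 × 0.93
    = 0.09601 m = 96.01 mm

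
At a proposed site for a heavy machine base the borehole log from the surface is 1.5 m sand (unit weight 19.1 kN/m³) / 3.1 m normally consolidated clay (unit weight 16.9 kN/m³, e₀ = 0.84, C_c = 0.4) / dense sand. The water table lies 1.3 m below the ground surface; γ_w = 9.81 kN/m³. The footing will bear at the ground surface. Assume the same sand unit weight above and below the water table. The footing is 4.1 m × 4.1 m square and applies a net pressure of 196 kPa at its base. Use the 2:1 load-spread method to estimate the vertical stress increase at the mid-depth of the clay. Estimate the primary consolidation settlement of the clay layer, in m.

Mid-depth of clay below the ground surface: z = 1.5 + 3.1/2 = 3.05 m.
Total vertical stress at mid-clay: σ_v = 19.1×1.5 + 16.9×1.55 = 54.845 kPa.
Pore pressure: u = 9.81×(3.05 − 1.3) = 17.168 kPa.
Initial effective stress: σ'_0 = σ_v − u = 54.845 − 17.168 = 37.677 kPa.
Stress increase at mid-clay by the 2:1 spreading method:
Δσ = qBL/((B+z)(L+z)) = 196×4.1×4.1/((4.1+3.05)(4.1+3.05)) = 64.448 kPa
Final effective stress: σ'_f = σ'_0 + Δσ = 37.677 + 64.448 = 102.12 kPa.
Normally consolidated clay, so the full stress increment lies on the virgin compression line:
S_c = C_c·H/(1+e₀)·log₁₀(σ'_f/σ'_0) = 0.4×3.1/(1+0.84)×log₁₀(102.12/37.677)
    = 0.67391 × 0.43303 = 0.2918 m

S_c ≈ 0.292 m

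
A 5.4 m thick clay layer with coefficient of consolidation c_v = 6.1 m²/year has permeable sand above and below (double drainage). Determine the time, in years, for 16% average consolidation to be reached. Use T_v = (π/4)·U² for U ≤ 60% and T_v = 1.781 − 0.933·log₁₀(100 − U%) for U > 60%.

Drainage path length: H_d = H/2 = 2.7 m (double drainage).
U ≤ 60%: T_v = (π/4)·U² = (π/4)×0.16² = 0.020106.
t = T_v·H_d²/c_v = 0.020106×2.7²/6.1 = 0.02403 years.

t ≈ 0.024 years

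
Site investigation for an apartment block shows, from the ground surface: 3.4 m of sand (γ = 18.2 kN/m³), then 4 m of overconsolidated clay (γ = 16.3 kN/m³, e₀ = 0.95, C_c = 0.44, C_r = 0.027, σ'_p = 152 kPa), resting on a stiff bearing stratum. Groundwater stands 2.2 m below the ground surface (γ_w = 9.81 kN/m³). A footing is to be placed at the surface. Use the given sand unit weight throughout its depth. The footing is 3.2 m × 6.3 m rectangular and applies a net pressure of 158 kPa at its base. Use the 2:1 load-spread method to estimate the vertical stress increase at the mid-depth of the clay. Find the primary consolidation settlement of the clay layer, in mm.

Mid-depth of clay below the ground surface: z = 3.4 + 4/2 = 5.4 m.
Total vertical stress at mid-clay: σ_v = 18.2×3.4 + 16.3×2 = 94.48 kPa.
Pore pressure: u = 9.81×(5.4 − 2.2) = 31.392 kPa.
Initial effective stress: σ'_0 = σ_v − u = 94.48 − 31.392 = 63.088 kPa.
Stress increase at mid-clay by the 2:1 spreading method:
Δσ = qBL/((B+z)(L+z)) = 158×3.2×6.3/((3.2+5.4)(6.3+5.4)) = 31.657 kPa
Final effective stress: σ'_f = 63.088 + 31.657 = 94.745 kPa.
σ'_f = 94.745 ≤ σ'_p = 152 kPa, so the clay remains overconsolidated and only the recompression index applies:
S_c = C_r·H/(1+e₀)·log₁₀(σ'_f/σ'_0) = 0.027×4/1.95×log₁₀(94.745/63.088)
    = 0.055385 × 0.17661 = 0.009782 m

S_c ≈ 9.78 mm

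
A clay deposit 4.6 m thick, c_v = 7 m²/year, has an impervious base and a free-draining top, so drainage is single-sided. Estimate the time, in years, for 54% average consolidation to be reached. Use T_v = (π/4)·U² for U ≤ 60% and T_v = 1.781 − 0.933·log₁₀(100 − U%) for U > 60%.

Drainage path length: H_d = H = 4.6 m (single drainage).
U ≤ 60%: T_v = (π/4)·U² = (π/4)×0.54² = 0.22902.
t = T_v·H_d²/c_v = 0.22902×4.6²/7 = 0.6923 years.

t ≈ 0.692 years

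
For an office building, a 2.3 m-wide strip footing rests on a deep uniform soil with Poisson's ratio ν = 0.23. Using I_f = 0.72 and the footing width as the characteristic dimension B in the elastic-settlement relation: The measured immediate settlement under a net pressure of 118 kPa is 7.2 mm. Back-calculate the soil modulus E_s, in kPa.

E_s ≈ 25700 kPa

S_e = q·B·(1−ν²)/E_s · I_f  ⇒  E_s = q·B·(1−ν²)·I_f / S_e.
E_s = 118 × 2.3 × 0.9471 × 0.72 / 0.0072 = 25700 kPa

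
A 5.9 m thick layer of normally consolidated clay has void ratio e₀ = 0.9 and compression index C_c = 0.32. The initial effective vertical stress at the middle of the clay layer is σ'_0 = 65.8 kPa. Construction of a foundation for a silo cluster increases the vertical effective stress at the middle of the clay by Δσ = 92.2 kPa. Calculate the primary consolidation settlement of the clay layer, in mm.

S_c ≈ 378 mm

Final effective stress: σ'_f = σ'_0 + Δσ = 65.8 + 92.2 = 158 kPa.
Normally consolidated clay, so the full stress increment lies on the virgin compression line:
S_c = C_c·H/(1+e₀)·log₁₀(σ'_f/σ'_0) = 0.32×5.9/(1+0.9)×log₁₀(158/65.8)
    = 0.99368 × 0.38043 = 0.378 m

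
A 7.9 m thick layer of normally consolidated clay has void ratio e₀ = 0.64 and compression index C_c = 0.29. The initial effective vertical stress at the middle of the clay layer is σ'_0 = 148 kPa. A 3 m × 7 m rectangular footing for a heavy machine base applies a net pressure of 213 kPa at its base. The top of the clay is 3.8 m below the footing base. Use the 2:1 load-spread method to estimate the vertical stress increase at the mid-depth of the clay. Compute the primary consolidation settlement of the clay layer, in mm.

S_c ≈ 106 mm

Mid-depth of clay below the footing base: z = 3.8 + 7.9/2 = 7.75 m.
Stress increase at mid-clay by the 2:1 spreading method:
Δσ = qBL/((B+z)(L+z)) = 213×3×7/((3+7.75)(7+7.75)) = 28.21 kPa
Final effective stress: σ'_f = σ'_0 + Δσ = 148 + 28.21 = 176.21 kPa.
Normally consolidated clay, so the full stress increment lies on the virgin compression line:
S_c = C_c·H/(1+e₀)·log₁₀(σ'_f/σ'_0) = 0.29×7.9/(1+0.64)×log₁₀(176.21/148)
    = 1.397 × 0.075769 = 0.1058 m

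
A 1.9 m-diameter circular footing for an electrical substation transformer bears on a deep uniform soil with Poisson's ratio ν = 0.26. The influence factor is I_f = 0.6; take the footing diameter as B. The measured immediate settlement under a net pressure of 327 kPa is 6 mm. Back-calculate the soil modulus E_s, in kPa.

S_e = q·B·(1−ν²)/E_s · I_f  ⇒  E_s = q·B·(1−ν²)·I_f / S_e.
E_s = 327 × 1.9 × 0.9324 × 0.6 / 0.006 = 57930 kPa

E_s ≈ 57900 kPa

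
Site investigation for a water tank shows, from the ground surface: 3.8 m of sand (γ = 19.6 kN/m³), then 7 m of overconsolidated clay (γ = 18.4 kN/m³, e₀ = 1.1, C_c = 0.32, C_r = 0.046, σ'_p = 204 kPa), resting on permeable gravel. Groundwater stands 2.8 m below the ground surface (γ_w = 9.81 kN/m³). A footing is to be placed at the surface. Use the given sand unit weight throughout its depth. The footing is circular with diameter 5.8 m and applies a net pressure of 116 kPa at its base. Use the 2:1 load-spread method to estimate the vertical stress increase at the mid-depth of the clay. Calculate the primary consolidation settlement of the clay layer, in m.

S_c ≈ 0.0143 m

Mid-depth of clay below the ground surface: z = 3.8 + 7/2 = 7.3 m.
Total vertical stress at mid-clay: σ_v = 19.6×3.8 + 18.4×3.5 = 138.88 kPa.
Pore pressure: u = 9.81×(7.3 − 2.8) = 44.145 kPa.
Initial effective stress: σ'_0 = σ_v − u = 138.88 − 44.145 = 94.735 kPa.
Stress increase at mid-clay by the 2:1 spreading method:
Δσ ≈ qD²/(D+z)² = 116×5.8²/(5.8+7.3)² = 22.739 kPa
Final effective stress: σ'_f = 94.735 + 22.739 = 117.47 kPa.
σ'_f = 117.47 ≤ σ'_p = 204 kPa, so the clay remains overconsolidated and only the recompression index applies:
S_c = C_r·H/(1+e₀)·log₁₀(σ'_f/σ'_0) = 0.046×7/2.1×log₁₀(117.47/94.735)
    = 0.15333 × 0.093417 = 0.01432 m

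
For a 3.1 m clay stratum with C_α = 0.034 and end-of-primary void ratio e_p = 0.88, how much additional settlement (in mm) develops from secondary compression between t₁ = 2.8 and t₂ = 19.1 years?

Secondary compression: S_s = C_α·H/(1+e_p)·log₁₀(t₂/t₁)
S_s = 0.034×3.1/(1+0.88)×log₁₀(19.1/2.8)
    = 0.05606 × 0.8339 = 0.04675 m

S_s ≈ 46.8 mm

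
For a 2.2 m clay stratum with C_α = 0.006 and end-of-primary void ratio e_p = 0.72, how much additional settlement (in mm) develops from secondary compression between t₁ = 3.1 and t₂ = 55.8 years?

Secondary compression: S_s = C_α·H/(1+e_p)·log₁₀(t₂/t₁)
S_s = 0.006×2.2/(1+0.72)×log₁₀(55.8/3.1)
    = 0.007674 × 1.255 = 0.009633 m

S_s ≈ 9.63 mm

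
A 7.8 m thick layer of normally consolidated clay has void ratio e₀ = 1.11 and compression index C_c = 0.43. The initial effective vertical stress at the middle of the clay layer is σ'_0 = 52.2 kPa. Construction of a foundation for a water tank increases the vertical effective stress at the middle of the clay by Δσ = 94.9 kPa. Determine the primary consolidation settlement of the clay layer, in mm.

Final effective stress: σ'_f = σ'_0 + Δσ = 52.2 + 94.9 = 147.1 kPa.
Normally consolidated clay, so the full stress increment lies on the virgin compression line:
S_c = C_c·H/(1+e₀)·log₁₀(σ'_f/σ'_0) = 0.43×7.8/(1+1.11)×log₁₀(147.1/52.2)
    = 1.5896 × 0.44994 = 0.7152 m

S_c ≈ 715 mm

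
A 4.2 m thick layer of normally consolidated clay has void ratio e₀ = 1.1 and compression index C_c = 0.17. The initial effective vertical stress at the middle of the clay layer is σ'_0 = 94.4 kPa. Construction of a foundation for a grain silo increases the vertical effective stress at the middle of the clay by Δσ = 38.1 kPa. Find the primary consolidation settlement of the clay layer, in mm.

Final effective stress: σ'_f = σ'_0 + Δσ = 94.4 + 38.1 = 132.5 kPa.
Normally consolidated clay, so the full stress increment lies on the virgin compression line:
S_c = C_c·H/(1+e₀)·log₁₀(σ'_f/σ'_0) = 0.17×4.2/(1+1.1)×log₁₀(132.5/94.4)
    = 0.34 × 0.14724 = 0.05006 m

S_c ≈ 50.1 mm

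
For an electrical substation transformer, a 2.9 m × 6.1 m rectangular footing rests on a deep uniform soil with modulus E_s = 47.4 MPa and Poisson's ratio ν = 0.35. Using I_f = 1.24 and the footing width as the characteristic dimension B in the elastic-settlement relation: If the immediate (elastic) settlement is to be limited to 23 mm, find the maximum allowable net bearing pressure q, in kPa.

E_s = 47.4 MPa = 47400 kPa.
S_e = q·B·(1−ν²)/E_s · I_f  ⇒  q = S_e·E_s / (B·(1−ν²)·I_f).
q = 0.023 × 47400 / (2.9 × 0.8775 × 1.24) = 345.5 kPa

q ≈ 345 kPa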